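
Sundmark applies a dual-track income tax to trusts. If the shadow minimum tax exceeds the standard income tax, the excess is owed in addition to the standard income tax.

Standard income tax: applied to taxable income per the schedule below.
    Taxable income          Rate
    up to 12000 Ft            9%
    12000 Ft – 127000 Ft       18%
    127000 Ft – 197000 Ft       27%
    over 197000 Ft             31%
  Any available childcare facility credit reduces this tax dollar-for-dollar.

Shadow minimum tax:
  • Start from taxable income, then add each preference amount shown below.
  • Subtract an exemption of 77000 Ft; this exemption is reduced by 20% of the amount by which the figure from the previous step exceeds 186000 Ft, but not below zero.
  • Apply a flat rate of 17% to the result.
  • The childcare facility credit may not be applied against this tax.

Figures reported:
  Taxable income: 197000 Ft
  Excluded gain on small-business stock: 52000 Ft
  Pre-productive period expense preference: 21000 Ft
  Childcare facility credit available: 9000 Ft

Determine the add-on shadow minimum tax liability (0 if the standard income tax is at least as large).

Shadow minimum tax:
  Adjusted income: 197000 Ft + 52000 Ft + 21000 Ft = 270000 Ft
  Exemption: 77000 Ft − 20% × (270000 Ft − 186000 Ft) = 77000 Ft − 16800 Ft = 60200 Ft
  Base: 270000 Ft − 60200 Ft = 209800 Ft
  209800 Ft × 17% = 35666 Ft

Standard income tax:
  12000 Ft × 9% = 1080 Ft
  115000 Ft × 18% = 20700 Ft
  70000 Ft × 27% = 18900 Ft
  → 40680 Ft
  Less childcare facility credit 9000 Ft → 31680 Ft

Excess of shadow minimum tax over standard income tax: 35666 Ft − 31680 Ft = 3986 Ft.

3986 Ft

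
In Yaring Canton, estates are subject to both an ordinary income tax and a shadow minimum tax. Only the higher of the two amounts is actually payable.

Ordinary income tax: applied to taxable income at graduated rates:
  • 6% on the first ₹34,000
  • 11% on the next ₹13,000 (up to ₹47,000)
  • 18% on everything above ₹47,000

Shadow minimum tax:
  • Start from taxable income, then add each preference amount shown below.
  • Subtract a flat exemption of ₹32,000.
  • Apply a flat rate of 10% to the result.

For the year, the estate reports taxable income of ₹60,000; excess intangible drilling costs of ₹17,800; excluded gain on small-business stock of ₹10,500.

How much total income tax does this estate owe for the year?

₹5,810

Ordinary income tax:
  ₹34,000 × 6% = ₹2,040
  ₹13,000 × 11% = ₹1,430
  ₹13,000 × 18% = ₹2,340
  → ₹5,810

Shadow minimum tax:
  Adjusted income: ₹60,000 + ₹17,800 + ₹10,500 = ₹88,300
  Less exemption ₹32,000 → base ₹56,300
  ₹56,300 × 10% = ₹5,630

₹5,810 > ₹5,630, so the ordinary income tax governs.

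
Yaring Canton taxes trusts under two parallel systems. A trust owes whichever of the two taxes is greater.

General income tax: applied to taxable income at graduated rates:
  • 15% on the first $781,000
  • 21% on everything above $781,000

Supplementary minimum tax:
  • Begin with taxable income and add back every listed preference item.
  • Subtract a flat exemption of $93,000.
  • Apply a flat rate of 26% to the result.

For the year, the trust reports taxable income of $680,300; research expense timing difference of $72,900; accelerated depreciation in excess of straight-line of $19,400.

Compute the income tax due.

$176,696

General income tax:
  $680,300 × 15% = $102,045

Supplementary minimum tax:
  Adjusted income: $680,300 + $72,900 + $19,400 = $772,600
  Less exemption $93,000 → base $679,600
  $679,600 × 26% = $176,696

$176,696 > $102,045, so the supplementary minimum tax is the binding amount.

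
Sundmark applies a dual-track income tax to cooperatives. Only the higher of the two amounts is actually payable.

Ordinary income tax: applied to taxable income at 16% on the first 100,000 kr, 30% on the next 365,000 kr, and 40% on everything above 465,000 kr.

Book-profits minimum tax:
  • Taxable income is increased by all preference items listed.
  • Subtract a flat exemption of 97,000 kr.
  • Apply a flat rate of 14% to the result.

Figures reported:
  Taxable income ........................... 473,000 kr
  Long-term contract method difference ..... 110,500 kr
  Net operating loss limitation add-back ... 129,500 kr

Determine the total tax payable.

Ordinary income tax:
  100,000 kr × 16% = 16,000 kr
  365,000 kr × 30% = 109,500 kr
  8,000 kr × 40% = 3,200 kr
  → 128,700 kr

Book-profits minimum tax:
  Adjusted income: 473,000 kr + 110,500 kr + 129,500 kr = 713,000 kr
  Less exemption 97,000 kr → base 616,000 kr
  616,000 kr × 14% = 86,240 kr

128,700 kr > 86,240 kr, so the ordinary income tax governs.

128,700 kr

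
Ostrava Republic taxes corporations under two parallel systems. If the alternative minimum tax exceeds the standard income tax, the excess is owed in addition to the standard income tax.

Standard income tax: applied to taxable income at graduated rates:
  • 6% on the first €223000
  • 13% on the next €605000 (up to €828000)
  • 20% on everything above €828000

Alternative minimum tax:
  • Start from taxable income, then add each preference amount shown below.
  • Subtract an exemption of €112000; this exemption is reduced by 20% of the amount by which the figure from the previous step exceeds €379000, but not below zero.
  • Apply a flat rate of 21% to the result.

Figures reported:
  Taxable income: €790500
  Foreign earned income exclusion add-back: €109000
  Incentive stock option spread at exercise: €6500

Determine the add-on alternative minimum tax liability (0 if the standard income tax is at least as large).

Alternative minimum tax:
  Adjusted income: €790500 + €109000 + €6500 = €906000
  Exemption: €112000 − 20% × (€906000 − €379000) = €112000 − €105400 = €6600
  Base: €906000 − €6600 = €899400
  €899400 × 21% = €188874

Standard income tax:
  €223000 × 6% = €13380
  €567500 × 13% = €73775
  → €87155

Excess of alternative minimum tax over standard income tax: €188874 − €87155 = €101719.

€101719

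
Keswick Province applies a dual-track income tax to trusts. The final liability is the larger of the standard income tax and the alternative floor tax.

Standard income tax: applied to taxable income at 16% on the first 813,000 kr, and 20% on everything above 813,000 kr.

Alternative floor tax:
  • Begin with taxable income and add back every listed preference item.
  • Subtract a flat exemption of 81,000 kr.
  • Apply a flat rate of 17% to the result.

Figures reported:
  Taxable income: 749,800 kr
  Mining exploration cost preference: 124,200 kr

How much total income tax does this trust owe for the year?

134,810 kr

Standard income tax:
  749,800 kr × 16% = 119,968 kr

Alternative floor tax:
  Adjusted income: 749,800 kr + 124,200 kr = 874,000 kr
  Less exemption 81,000 kr → base 793,000 kr
  793,000 kr × 17% = 134,810 kr

134,810 kr > 119,968 kr, so the alternative floor tax is the binding amount.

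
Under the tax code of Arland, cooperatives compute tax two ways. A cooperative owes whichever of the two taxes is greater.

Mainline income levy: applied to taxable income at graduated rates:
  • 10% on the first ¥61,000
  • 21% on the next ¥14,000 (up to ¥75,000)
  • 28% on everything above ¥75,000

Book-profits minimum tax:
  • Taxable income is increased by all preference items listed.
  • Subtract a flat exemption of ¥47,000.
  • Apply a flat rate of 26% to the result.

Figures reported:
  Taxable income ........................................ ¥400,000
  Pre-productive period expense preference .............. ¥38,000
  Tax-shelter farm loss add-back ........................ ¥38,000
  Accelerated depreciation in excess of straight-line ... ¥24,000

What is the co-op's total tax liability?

Book-profits minimum tax:
  Adjusted income: ¥400,000 + ¥38,000 + ¥38,000 + ¥24,000 = ¥500,000
  Less exemption ¥47,000 → base ¥453,000
  ¥453,000 × 26% = ¥117,780

Mainline income levy:
  ¥61,000 × 10% = ¥6,100
  ¥14,000 × 21% = ¥2,940
  ¥325,000 × 28% = ¥91,000
  → ¥100,040

¥117,780 > ¥100,040, so the book-profits minimum tax is the binding amount.

¥117,780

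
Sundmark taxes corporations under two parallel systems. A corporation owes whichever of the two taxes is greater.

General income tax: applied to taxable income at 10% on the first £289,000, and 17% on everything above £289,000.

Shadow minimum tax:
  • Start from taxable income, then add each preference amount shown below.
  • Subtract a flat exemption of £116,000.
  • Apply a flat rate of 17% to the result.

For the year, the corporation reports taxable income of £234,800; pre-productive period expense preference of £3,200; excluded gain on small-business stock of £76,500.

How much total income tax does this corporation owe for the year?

General income tax:
  £234,800 × 10% = £23,480

Shadow minimum tax:
  Adjusted income: £234,800 + £3,200 + £76,500 = £314,500
  Less exemption £116,000 → base £198,500
  £198,500 × 17% = £33,745

£33,745 > £23,480, so the shadow minimum tax is the binding amount.

£33,745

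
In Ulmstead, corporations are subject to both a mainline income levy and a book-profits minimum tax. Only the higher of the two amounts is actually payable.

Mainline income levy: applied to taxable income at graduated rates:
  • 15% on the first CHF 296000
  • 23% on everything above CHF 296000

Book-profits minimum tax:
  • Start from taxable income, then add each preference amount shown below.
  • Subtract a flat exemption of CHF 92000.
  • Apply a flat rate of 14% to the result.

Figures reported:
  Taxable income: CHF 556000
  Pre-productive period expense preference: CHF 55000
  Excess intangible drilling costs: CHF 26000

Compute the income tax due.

Book-profits minimum tax:
  Adjusted income: CHF 556000 + CHF 55000 + CHF 26000 = CHF 637000
  Less exemption CHF 92000 → base CHF 545000
  CHF 545000 × 14% = CHF 76300

Mainline income levy:
  CHF 296000 × 15% = CHF 44400
  CHF 260000 × 23% = CHF 59800
  → CHF 104200

CHF 104200 > CHF 76300, so the mainline income levy governs.

CHF 104200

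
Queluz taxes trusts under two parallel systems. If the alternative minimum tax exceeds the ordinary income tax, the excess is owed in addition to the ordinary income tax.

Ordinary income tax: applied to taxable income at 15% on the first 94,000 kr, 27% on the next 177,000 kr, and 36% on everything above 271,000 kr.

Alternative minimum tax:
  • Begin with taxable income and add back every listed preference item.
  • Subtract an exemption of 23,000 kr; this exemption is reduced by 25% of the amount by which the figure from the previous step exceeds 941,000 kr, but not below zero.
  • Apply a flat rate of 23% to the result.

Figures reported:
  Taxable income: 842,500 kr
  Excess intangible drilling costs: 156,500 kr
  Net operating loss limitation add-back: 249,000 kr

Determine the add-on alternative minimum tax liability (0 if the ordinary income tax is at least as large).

Alternative minimum tax:
  Adjusted income: 842,500 kr + 156,500 kr + 249,000 kr = 1,248,000 kr
  Exemption: 25% × (1,248,000 kr − 941,000 kr) = 76,750 kr ≥ 23,000 kr, so the exemption is fully phased out
  Base: 1,248,000 kr − 0 kr = 1,248,000 kr
  1,248,000 kr × 23% = 287,040 kr

Ordinary income tax:
  94,000 kr × 15% = 14,100 kr
  177,000 kr × 27% = 47,790 kr
  571,500 kr × 36% = 205,740 kr
  → 267,630 kr

Excess of alternative minimum tax over ordinary income tax: 287,040 kr − 267,630 kr = 19,410 kr.

19,410 kr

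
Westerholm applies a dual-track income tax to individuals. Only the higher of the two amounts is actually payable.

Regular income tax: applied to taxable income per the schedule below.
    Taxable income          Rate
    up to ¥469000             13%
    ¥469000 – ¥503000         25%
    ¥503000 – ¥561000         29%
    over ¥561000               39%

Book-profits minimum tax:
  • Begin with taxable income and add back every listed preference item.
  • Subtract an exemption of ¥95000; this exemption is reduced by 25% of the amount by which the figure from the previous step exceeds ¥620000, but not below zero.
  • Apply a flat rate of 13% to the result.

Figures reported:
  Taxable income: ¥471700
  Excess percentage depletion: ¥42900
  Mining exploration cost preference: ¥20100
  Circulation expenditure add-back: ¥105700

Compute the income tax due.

Book-profits minimum tax:
  Adjusted income: ¥471700 + ¥42900 + ¥20100 + ¥105700 = ¥640400
  Exemption: ¥95000 − 25% × (¥640400 − ¥620000) = ¥95000 − ¥5100 = ¥89900
  Base: ¥640400 − ¥89900 = ¥550500
  ¥550500 × 13% = ¥71565

Regular income tax:
  ¥469000 × 13% = ¥60970
  ¥2700 × 25% = ¥675
  → ¥61645

¥71565 > ¥61645, so the book-profits minimum tax is the binding amount.

¥71565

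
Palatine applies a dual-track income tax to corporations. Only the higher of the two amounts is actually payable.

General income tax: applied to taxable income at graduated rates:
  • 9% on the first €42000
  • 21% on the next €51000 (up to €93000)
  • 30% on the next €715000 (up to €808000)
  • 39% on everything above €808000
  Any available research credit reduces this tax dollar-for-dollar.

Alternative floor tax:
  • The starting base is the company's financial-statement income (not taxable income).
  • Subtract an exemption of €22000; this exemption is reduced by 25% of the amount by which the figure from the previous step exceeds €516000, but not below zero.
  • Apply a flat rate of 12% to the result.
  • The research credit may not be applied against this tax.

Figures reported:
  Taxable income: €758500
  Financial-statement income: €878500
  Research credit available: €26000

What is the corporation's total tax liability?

Alternative floor tax:
  Base (financial-statement income): €878500
  Exemption: 25% × (€878500 − €516000) = €90625 ≥ €22000, so the exemption is fully phased out
  Base: €878500 − €0 = €878500
  €878500 × 12% = €105420

General income tax:
  €42000 × 9% = €3780
  €51000 × 21% = €10710
  €665500 × 30% = €199650
  → €214140
  Less research credit €26000 → €188140

€188140 > €105420, so the general income tax governs.

€188140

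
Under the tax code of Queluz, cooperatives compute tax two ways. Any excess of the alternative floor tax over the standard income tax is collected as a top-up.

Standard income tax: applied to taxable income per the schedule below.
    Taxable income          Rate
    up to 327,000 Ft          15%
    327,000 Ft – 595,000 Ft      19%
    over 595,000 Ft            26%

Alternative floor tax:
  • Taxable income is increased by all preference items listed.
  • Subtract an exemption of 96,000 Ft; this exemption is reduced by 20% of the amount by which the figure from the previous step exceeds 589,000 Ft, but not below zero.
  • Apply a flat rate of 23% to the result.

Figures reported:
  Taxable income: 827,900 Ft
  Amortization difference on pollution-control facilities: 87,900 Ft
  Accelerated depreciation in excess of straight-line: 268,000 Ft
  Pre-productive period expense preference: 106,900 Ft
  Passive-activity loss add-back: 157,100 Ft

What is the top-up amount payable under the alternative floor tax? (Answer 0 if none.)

172,470 Ft

Standard income tax:
  327,000 Ft × 15% = 49,050 Ft
  268,000 Ft × 19% = 50,920 Ft
  232,900 Ft × 26% = 60,554 Ft
  → 160,524 Ft

Alternative floor tax:
  Adjusted income: 827,900 Ft + 87,900 Ft + 268,000 Ft + 106,900 Ft + 157,100 Ft = 1,447,800 Ft
  Exemption: 20% × (1,447,800 Ft − 589,000 Ft) = 171,760 Ft ≥ 96,000 Ft, so the exemption is fully phased out
  Base: 1,447,800 Ft − 0 Ft = 1,447,800 Ft
  1,447,800 Ft × 23% = 332,994 Ft

Excess of alternative floor tax over standard income tax: 332,994 Ft − 160,524 Ft = 172,470 Ft.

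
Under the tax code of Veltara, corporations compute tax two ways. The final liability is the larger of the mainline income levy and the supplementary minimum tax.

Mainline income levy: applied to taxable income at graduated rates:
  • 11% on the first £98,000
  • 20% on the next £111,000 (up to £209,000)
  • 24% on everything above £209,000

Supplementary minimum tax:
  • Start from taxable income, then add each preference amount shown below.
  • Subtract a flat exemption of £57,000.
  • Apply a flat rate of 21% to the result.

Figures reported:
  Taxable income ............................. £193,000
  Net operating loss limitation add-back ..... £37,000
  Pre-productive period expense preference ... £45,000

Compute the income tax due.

Mainline income levy:
  £98,000 × 11% = £10,780
  £95,000 × 20% = £19,000
  → £29,780

Supplementary minimum tax:
  Adjusted income: £193,000 + £37,000 + £45,000 = £275,000
  Less exemption £57,000 → base £218,000
  £218,000 × 21% = £45,780

£45,780 > £29,780, so the supplementary minimum tax is the binding amount.

£45,780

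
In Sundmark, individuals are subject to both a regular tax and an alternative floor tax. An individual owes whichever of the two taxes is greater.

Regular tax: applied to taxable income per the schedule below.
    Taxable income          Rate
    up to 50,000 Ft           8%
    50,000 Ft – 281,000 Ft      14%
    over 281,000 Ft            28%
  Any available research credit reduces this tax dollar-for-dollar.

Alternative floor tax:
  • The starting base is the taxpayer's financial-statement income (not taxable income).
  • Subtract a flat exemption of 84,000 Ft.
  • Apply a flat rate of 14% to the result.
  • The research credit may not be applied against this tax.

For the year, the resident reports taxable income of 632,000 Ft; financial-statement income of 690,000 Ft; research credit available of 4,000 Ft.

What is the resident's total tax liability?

Regular tax:
  50,000 Ft × 8% = 4,000 Ft
  231,000 Ft × 14% = 32,340 Ft
  351,000 Ft × 28% = 98,280 Ft
  → 134,620 Ft
  Less research credit 4,000 Ft → 130,620 Ft

Alternative floor tax:
  Base (financial-statement income): 690,000 Ft
  Less exemption 84,000 Ft → base 606,000 Ft
  606,000 Ft × 14% = 84,840 Ft

130,620 Ft > 84,840 Ft, so the regular tax governs.

130,620 Ft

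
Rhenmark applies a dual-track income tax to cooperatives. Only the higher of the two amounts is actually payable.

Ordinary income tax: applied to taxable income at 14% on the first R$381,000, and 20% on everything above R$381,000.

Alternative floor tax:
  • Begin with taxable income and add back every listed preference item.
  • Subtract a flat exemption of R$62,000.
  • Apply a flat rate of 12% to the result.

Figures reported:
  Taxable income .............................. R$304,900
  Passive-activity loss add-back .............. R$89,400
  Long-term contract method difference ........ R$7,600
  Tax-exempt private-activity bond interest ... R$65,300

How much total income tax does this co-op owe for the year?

Ordinary income tax:
  R$304,900 × 14% = R$42,686

Alternative floor tax:
  Adjusted income: R$304,900 + R$89,400 + R$7,600 + R$65,300 = R$467,200
  Less exemption R$62,000 → base R$405,200
  R$405,200 × 12% = R$48,624

R$48,624 > R$42,686, so the alternative floor tax is the binding amount.

R$48,624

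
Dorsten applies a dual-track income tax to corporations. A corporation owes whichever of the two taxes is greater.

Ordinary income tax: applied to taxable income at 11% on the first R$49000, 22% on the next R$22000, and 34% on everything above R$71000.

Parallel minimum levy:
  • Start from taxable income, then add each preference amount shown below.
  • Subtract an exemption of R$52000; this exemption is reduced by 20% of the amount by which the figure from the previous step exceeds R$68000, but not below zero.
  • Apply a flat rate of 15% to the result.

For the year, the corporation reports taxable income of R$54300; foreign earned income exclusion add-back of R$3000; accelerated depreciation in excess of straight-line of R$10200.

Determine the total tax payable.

Parallel minimum levy:
  Adjusted income: R$54300 + R$3000 + R$10200 = R$67500
  Exemption: R$67500 ≤ R$68000, so full R$52000 applies
  Base: R$67500 − R$52000 = R$15500
  R$15500 × 15% = R$2325

Ordinary income tax:
  R$49000 × 11% = R$5390
  R$5300 × 22% = R$1166
  → R$6556

R$6556 > R$2325, so the ordinary income tax governs.

R$6556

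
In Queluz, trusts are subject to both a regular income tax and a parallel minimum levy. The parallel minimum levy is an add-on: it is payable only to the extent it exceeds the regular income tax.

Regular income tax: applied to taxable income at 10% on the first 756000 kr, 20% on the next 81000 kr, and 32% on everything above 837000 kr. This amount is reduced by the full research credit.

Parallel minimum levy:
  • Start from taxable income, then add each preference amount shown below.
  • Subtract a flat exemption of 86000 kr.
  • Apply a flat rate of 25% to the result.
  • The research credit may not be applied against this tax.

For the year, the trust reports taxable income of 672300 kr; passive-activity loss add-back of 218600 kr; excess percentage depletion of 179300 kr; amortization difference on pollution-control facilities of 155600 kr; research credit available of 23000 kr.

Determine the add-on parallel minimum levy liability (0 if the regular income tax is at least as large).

Regular income tax:
  672300 kr × 10% = 67230 kr
  Less research credit 23000 kr → 44230 kr

Parallel minimum levy:
  Adjusted income: 672300 kr + 218600 kr + 179300 kr + 155600 kr = 1225800 kr
  Less exemption 86000 kr → base 1139800 kr
  1139800 kr × 25% = 284950 kr

Excess of parallel minimum levy over regular income tax: 284950 kr − 44230 kr = 240720 kr.

240720 kr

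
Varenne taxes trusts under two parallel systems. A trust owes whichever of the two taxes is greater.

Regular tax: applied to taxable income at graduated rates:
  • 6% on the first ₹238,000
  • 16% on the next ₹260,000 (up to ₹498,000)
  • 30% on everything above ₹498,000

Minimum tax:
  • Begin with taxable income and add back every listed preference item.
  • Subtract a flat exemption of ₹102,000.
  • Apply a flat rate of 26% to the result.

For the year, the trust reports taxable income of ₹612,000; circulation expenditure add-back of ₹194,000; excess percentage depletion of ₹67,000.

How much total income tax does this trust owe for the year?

Minimum tax:
  Adjusted income: ₹612,000 + ₹194,000 + ₹67,000 = ₹873,000
  Less exemption ₹102,000 → base ₹771,000
  ₹771,000 × 26% = ₹200,460

Regular tax:
  ₹238,000 × 6% = ₹14,280
  ₹260,000 × 16% = ₹41,600
  ₹114,000 × 30% = ₹34,200
  → ₹90,080

₹200,460 > ₹90,080, so the minimum tax is the binding amount.

₹200,460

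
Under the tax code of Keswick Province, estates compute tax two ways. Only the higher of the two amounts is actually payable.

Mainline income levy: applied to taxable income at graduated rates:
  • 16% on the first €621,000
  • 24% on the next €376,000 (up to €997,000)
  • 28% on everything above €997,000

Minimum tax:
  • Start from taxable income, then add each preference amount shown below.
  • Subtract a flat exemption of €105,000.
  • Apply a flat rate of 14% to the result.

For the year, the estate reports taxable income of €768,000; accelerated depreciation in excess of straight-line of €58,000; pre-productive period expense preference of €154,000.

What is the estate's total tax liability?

€134,640

Minimum tax:
  Adjusted income: €768,000 + €58,000 + €154,000 = €980,000
  Less exemption €105,000 → base €875,000
  €875,000 × 14% = €122,500

Mainline income levy:
  €621,000 × 16% = €99,360
  €147,000 × 24% = €35,280
  → €134,640

€134,640 > €122,500, so the mainline income levy governs.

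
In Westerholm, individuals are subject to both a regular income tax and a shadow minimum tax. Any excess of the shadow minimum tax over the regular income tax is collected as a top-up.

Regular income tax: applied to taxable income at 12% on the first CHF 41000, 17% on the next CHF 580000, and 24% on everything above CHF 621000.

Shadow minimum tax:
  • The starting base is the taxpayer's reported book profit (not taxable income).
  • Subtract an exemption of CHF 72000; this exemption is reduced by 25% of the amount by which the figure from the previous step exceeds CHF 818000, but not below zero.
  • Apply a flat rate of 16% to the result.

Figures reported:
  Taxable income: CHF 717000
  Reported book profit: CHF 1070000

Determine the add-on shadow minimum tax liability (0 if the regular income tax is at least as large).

CHF 43200

Shadow minimum tax:
  Base (reported book profit): CHF 1070000
  Exemption: CHF 72000 − 25% × (CHF 1070000 − CHF 818000) = CHF 72000 − CHF 63000 = CHF 9000
  Base: CHF 1070000 − CHF 9000 = CHF 1061000
  CHF 1061000 × 16% = CHF 169760

Regular income tax:
  CHF 41000 × 12% = CHF 4920
  CHF 580000 × 17% = CHF 98600
  CHF 96000 × 24% = CHF 23040
  → CHF 126560

Excess of shadow minimum tax over regular income tax: CHF 169760 − CHF 126560 = CHF 43200.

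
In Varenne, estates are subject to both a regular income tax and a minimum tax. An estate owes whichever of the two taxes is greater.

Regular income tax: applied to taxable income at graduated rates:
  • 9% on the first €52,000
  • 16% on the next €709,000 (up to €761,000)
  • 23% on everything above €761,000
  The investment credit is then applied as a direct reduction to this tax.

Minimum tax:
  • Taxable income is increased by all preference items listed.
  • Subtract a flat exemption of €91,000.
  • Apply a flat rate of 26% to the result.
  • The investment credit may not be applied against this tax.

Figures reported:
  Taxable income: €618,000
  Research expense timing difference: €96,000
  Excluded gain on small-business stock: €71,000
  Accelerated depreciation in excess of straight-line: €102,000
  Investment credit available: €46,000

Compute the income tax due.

Regular income tax:
  €52,000 × 9% = €4,680
  €566,000 × 16% = €90,560
  → €95,240
  Less investment credit €46,000 → €49,240

Minimum tax:
  Adjusted income: €618,000 + €96,000 + €71,000 + €102,000 = €887,000
  Less exemption €91,000 → base €796,000
  €796,000 × 26% = €206,960

€206,960 > €49,240, so the minimum tax is the binding amount.

€206,960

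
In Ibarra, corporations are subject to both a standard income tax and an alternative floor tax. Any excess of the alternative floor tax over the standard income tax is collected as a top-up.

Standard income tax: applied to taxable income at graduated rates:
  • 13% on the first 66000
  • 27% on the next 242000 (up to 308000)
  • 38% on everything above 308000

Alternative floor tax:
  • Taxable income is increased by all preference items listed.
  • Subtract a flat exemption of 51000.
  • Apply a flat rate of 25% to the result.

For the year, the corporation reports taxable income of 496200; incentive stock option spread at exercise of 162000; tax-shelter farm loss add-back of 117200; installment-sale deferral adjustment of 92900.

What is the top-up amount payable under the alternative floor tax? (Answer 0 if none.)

Standard income tax:
  66000 × 13% = 8580
  242000 × 27% = 65340
  188200 × 38% = 71516
  → 145436

Alternative floor tax:
  Adjusted income: 496200 + 162000 + 117200 + 92900 = 868300
  Less exemption 51000 → base 817300
  817300 × 25% = 204325

Excess of alternative floor tax over standard income tax: 204325 − 145436 = 58889.

58889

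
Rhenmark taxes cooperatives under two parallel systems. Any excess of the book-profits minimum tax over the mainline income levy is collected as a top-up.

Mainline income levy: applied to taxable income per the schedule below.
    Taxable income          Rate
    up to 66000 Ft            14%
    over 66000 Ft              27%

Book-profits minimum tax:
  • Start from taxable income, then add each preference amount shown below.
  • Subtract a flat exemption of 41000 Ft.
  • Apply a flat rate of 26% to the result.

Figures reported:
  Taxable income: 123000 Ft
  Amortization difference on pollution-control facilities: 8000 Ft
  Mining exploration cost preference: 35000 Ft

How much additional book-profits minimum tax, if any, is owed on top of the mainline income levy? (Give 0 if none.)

7870 Ft

Mainline income levy:
  66000 Ft × 14% = 9240 Ft
  57000 Ft × 27% = 15390 Ft
  → 24630 Ft

Book-profits minimum tax:
  Adjusted income: 123000 Ft + 8000 Ft + 35000 Ft = 166000 Ft
  Less exemption 41000 Ft → base 125000 Ft
  125000 Ft × 26% = 32500 Ft

Excess of book-profits minimum tax over mainline income levy: 32500 Ft − 24630 Ft = 7870 Ft.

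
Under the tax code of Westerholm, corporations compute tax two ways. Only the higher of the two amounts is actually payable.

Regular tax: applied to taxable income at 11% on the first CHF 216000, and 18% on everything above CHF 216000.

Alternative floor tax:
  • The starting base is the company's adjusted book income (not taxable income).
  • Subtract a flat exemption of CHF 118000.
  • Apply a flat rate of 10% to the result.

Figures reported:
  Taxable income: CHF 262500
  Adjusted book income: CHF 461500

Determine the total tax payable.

Alternative floor tax:
  Base (adjusted book income): CHF 461500
  Less exemption CHF 118000 → base CHF 343500
  CHF 343500 × 10% = CHF 34350

Regular tax:
  CHF 216000 × 11% = CHF 23760
  CHF 46500 × 18% = CHF 8370
  → CHF 32130

CHF 34350 > CHF 32130, so the alternative floor tax is the binding amount.

CHF 34350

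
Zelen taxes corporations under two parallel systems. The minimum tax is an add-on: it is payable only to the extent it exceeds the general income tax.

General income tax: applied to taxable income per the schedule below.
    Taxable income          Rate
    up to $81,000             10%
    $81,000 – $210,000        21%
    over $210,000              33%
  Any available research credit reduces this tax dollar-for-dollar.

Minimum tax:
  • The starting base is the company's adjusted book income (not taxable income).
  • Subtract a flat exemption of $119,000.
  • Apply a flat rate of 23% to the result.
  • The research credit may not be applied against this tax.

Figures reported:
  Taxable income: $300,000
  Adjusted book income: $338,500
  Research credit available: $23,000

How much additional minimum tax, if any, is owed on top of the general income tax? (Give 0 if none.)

$8,595

Minimum tax:
  Base (adjusted book income): $338,500
  Less exemption $119,000 → base $219,500
  $219,500 × 23% = $50,485

General income tax:
  $81,000 × 10% = $8,100
  $129,000 × 21% = $27,090
  $90,000 × 33% = $29,700
  → $64,890
  Less research credit $23,000 → $41,890

Excess of minimum tax over general income tax: $50,485 − $41,890 = $8,595.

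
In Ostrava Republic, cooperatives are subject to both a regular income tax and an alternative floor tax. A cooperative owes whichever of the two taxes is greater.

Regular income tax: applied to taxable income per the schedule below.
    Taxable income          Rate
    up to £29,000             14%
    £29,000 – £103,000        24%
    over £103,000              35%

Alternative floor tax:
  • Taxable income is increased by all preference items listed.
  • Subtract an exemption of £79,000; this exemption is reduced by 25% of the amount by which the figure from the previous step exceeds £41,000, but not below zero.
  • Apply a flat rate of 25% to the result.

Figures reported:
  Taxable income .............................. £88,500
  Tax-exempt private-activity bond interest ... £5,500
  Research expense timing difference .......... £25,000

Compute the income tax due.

Regular income tax:
  £29,000 × 14% = £4,060
  £59,500 × 24% = £14,280
  → £18,340

Alternative floor tax:
  Adjusted income: £88,500 + £5,500 + £25,000 = £119,000
  Exemption: £79,000 − 25% × (£119,000 − £41,000) = £79,000 − £19,500 = £59,500
  Base: £119,000 − £59,500 = £59,500
  £59,500 × 25% = £14,875

£18,340 > £14,875, so the regular income tax governs.

£18,340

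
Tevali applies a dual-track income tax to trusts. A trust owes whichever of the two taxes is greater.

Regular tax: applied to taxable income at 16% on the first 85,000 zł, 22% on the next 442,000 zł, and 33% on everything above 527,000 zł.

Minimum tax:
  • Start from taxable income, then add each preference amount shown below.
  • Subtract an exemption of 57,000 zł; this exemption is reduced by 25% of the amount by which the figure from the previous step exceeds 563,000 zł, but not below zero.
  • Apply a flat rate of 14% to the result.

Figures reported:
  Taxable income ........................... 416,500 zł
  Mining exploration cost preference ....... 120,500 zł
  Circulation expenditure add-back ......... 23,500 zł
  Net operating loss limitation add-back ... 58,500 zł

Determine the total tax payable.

86,530 zł

Regular tax:
  85,000 zł × 16% = 13,600 zł
  331,500 zł × 22% = 72,930 zł
  → 86,530 zł

Minimum tax:
  Adjusted income: 416,500 zł + 120,500 zł + 23,500 zł + 58,500 zł = 619,000 zł
  Exemption: 57,000 zł − 25% × (619,000 zł − 563,000 zł) = 57,000 zł − 14,000 zł = 43,000 zł
  Base: 619,000 zł − 43,000 zł = 576,000 zł
  576,000 zł × 14% = 80,640 zł

86,530 zł > 80,640 zł, so the regular tax governs.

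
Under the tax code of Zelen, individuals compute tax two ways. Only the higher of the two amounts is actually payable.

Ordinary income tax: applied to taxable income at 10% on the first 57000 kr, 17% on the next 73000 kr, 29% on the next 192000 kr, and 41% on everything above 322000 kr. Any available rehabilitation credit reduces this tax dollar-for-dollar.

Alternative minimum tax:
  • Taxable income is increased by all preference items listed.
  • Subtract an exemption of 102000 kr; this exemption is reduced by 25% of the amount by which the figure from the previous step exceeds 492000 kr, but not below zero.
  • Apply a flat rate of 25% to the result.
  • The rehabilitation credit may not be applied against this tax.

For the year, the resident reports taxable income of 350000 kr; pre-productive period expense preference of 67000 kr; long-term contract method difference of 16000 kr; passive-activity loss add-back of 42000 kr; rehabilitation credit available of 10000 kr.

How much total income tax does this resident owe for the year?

93250 kr

Ordinary income tax:
  57000 kr × 10% = 5700 kr
  73000 kr × 17% = 12410 kr
  192000 kr × 29% = 55680 kr
  28000 kr × 41% = 11480 kr
  → 85270 kr
  Less rehabilitation credit 10000 kr → 75270 kr

Alternative minimum tax:
  Adjusted income: 350000 kr + 67000 kr + 16000 kr + 42000 kr = 475000 kr
  Exemption: 475000 kr ≤ 492000 kr, so full 102000 kr applies
  Base: 475000 kr − 102000 kr = 373000 kr
  373000 kr × 25% = 93250 kr

93250 kr > 75270 kr, so the alternative minimum tax is the binding amount.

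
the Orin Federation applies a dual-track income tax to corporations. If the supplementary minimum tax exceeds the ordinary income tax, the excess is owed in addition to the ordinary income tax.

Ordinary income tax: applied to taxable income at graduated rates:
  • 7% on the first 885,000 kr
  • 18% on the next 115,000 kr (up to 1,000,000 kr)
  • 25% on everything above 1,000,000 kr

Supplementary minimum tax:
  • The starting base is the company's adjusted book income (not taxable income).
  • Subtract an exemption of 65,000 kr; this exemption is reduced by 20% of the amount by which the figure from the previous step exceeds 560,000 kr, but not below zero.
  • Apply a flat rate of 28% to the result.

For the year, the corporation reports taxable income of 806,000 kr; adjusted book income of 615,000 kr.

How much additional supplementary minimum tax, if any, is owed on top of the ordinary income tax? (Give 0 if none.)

100,660 kr

Ordinary income tax:
  806,000 kr × 7% = 56,420 kr

Supplementary minimum tax:
  Base (adjusted book income): 615,000 kr
  Exemption: 65,000 kr − 20% × (615,000 kr − 560,000 kr) = 65,000 kr − 11,000 kr = 54,000 kr
  Base: 615,000 kr − 54,000 kr = 561,000 kr
  561,000 kr × 28% = 157,080 kr

Excess of supplementary minimum tax over ordinary income tax: 157,080 kr − 56,420 kr = 100,660 kr.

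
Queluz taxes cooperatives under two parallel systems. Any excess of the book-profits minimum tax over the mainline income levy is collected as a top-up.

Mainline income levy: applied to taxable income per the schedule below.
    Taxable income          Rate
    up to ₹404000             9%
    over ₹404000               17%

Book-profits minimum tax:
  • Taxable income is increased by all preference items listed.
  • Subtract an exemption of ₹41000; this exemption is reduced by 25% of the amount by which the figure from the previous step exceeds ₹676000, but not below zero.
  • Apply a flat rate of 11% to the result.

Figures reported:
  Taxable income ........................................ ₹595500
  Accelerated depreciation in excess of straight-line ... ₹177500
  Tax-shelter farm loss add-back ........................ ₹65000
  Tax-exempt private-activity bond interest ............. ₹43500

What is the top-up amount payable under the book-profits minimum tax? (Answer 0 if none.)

₹28050

Mainline income levy:
  ₹404000 × 9% = ₹36360
  ₹191500 × 17% = ₹32555
  → ₹68915

Book-profits minimum tax:
  Adjusted income: ₹595500 + ₹177500 + ₹65000 + ₹43500 = ₹881500
  Exemption: 25% × (₹881500 − ₹676000) = ₹51375 ≥ ₹41000, so the exemption is fully phased out
  Base: ₹881500 − ₹0 = ₹881500
  ₹881500 × 11% = ₹96965

Excess of book-profits minimum tax over mainline income levy: ₹96965 − ₹68915 = ₹28050.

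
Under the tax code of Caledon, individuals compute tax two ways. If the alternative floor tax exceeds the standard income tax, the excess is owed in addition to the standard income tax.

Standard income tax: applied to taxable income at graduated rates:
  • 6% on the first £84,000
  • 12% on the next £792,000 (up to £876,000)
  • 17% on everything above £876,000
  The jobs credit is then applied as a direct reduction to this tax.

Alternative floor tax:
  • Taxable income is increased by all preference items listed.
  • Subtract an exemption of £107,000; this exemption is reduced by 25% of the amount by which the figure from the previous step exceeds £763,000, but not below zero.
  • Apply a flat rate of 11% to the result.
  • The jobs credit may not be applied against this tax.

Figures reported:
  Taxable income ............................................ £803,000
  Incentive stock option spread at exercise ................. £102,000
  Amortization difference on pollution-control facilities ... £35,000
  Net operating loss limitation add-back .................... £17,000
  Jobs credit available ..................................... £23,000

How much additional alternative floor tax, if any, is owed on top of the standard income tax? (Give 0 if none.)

Alternative floor tax:
  Adjusted income: £803,000 + £102,000 + £35,000 + £17,000 = £957,000
  Exemption: £107,000 − 25% × (£957,000 − £763,000) = £107,000 − £48,500 = £58,500
  Base: £957,000 − £58,500 = £898,500
  £898,500 × 11% = £98,835

Standard income tax:
  £84,000 × 6% = £5,040
  £719,000 × 12% = £86,280
  → £91,320
  Less jobs credit £23,000 → £68,320

Excess of alternative floor tax over standard income tax: £98,835 − £68,320 = £30,515.

£30,515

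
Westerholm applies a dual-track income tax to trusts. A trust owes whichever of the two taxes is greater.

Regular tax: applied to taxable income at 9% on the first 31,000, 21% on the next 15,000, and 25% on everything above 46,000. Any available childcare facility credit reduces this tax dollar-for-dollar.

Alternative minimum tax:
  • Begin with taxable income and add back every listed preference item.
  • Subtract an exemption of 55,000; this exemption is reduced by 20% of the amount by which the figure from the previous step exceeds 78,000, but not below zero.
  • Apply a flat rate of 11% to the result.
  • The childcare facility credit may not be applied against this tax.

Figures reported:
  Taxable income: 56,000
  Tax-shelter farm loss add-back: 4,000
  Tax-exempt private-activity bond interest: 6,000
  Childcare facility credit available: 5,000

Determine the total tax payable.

Alternative minimum tax:
  Adjusted income: 56,000 + 4,000 + 6,000 = 66,000
  Exemption: 66,000 ≤ 78,000, so full 55,000 applies
  Base: 66,000 − 55,000 = 11,000
  11,000 × 11% = 1,210

Regular tax:
  31,000 × 9% = 2,790
  15,000 × 21% = 3,150
  10,000 × 25% = 2,500
  → 8,440
  Less childcare facility credit 5,000 → 3,440

3,440 > 1,210, so the regular tax governs.

3,440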